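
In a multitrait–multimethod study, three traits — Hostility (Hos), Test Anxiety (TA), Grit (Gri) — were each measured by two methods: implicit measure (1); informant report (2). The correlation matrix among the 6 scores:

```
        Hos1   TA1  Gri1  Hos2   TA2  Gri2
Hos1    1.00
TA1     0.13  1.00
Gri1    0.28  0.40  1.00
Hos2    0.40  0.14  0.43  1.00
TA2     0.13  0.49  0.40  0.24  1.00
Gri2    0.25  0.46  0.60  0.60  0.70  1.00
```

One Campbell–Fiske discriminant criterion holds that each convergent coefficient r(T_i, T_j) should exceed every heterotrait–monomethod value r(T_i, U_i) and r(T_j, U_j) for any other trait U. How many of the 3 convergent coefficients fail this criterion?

3

Convergent coefficients and their comparison sets:
Hos (methods 1·2): 0.40 vs {0.13, 0.24, 0.28, 0.60} → fail.
TA (methods 1·2): 0.49 vs {0.13, 0.24, 0.40, 0.70} → fail.
Gri (methods 1·2): 0.60 vs {0.28, 0.60, 0.40, 0.70} → fail.
3 of 3 fail.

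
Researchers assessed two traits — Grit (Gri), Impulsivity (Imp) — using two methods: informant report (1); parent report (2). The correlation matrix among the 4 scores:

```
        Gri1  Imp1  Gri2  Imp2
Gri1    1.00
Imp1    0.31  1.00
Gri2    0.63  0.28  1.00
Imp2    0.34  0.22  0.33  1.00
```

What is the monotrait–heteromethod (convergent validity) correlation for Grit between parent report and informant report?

0.63

Same trait (Gri), different methods: r(Gri2, Gri1) = 0.63.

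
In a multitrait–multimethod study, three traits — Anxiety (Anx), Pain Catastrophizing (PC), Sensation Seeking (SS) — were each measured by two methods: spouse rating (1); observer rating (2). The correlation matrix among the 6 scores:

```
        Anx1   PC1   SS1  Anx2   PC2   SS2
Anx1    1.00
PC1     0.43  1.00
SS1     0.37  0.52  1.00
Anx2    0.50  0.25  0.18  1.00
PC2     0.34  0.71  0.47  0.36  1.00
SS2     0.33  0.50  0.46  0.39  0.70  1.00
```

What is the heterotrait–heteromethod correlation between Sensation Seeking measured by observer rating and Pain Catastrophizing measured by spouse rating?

Different traits and methods: r(SS2, PC1) = 0.50.

0.50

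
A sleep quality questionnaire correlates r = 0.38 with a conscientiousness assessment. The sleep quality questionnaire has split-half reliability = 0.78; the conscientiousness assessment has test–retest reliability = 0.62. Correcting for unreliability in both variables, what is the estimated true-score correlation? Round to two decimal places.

r_true = r_obs / √(r_xx · r_yy) = 0.38 / √(0.78 × 0.62) = 0.38 / √0.4836 = 0.38 / 0.6954 ≈ 0.55.

0.55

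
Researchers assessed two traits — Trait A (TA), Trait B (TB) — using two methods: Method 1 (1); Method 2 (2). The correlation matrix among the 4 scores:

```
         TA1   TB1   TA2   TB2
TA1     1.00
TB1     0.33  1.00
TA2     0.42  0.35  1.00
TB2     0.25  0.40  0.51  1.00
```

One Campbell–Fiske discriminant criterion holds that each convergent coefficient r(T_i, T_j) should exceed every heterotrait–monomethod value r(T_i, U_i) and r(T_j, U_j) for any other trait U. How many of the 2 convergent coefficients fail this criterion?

Checking each validity diagonal entry against its comparison values:
TA (methods 1·2): 0.42 vs {0.33, 0.51} → fail.
TB (methods 1·2): 0.40 vs {0.33, 0.51} → fail.
2 of 2 fail.

2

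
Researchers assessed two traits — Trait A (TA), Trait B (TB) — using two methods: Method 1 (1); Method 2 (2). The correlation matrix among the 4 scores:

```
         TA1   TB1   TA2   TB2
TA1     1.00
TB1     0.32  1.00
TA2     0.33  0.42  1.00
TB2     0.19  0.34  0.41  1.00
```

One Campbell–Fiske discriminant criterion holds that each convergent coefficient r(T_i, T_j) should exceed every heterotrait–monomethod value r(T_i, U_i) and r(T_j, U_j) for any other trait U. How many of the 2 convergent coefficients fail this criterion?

2

Convergent coefficients and their comparison sets:
TA (methods 1·2): 0.33 vs {0.32, 0.41} → fail.
TB (methods 1·2): 0.34 vs {0.32, 0.41} → fail.
2 of 2 fail.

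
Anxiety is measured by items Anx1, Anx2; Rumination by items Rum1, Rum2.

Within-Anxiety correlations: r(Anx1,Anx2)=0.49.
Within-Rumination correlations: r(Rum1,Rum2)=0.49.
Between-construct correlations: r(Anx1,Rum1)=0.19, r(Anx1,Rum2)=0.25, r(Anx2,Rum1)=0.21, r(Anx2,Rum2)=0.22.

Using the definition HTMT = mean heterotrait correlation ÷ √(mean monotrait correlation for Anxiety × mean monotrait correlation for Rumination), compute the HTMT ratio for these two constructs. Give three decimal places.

Between-construct mean = 0.87/4 = 0.2175.
Mean within-Anx = 0.49/1 = 0.4900; mean within-Rum = 0.49/1 = 0.4900.
Geometric mean = √(0.4900 × 0.4900) = 0.4900.
HTMT = 0.2175 / 0.4900 = 0.444.

0.444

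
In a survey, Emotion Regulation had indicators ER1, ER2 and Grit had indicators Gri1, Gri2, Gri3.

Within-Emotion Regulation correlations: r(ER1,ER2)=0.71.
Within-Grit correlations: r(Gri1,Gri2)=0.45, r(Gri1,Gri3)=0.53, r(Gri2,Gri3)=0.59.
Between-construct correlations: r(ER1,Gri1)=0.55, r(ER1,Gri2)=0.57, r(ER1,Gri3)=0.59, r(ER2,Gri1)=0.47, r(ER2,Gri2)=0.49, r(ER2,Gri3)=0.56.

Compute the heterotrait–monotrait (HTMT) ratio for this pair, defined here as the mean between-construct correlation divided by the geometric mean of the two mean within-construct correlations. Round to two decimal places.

Between-construct mean = 3.23/6 = 0.5383.
Mean within-ER = 0.71/1 = 0.7100; mean within-Gri = 1.57/3 = 0.5233.
Geometric mean = √(0.7100 × 0.5233) = 0.6095.
HTMT = 0.5383 / 0.6095 = 0.88.

0.88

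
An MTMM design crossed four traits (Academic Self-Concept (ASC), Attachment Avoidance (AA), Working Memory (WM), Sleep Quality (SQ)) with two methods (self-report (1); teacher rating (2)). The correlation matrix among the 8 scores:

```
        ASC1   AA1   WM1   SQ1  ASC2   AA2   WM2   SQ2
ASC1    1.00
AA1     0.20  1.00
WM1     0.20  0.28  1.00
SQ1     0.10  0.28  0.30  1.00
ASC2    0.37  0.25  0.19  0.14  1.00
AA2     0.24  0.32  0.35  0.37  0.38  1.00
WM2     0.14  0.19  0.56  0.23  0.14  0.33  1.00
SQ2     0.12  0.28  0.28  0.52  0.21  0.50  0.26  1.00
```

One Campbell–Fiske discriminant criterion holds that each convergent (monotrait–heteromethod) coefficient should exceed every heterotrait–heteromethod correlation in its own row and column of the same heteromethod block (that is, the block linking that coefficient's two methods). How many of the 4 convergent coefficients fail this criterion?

Convergent coefficients and their comparison sets:
ASC (methods 1·2): 0.37 vs {0.24, 0.25, 0.14, 0.19, 0.12, 0.14} → pass.
AA (methods 1·2): 0.32 vs {0.25, 0.24, 0.19, 0.35, 0.28, 0.37} → fail.
WM (methods 1·2): 0.56 vs {0.19, 0.14, 0.35, 0.19, 0.28, 0.23} → pass.
SQ (methods 1·2): 0.52 vs {0.14, 0.12, 0.37, 0.28, 0.23, 0.28} → pass.
1 of 4 fail.

1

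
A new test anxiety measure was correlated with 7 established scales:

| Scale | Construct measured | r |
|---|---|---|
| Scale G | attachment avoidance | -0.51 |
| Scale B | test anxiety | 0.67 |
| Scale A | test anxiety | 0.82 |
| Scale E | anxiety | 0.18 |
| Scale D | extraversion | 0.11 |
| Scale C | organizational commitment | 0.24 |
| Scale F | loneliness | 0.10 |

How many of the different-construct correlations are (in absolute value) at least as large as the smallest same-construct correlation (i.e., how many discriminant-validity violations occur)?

Convergent (same construct = test anxiety): Scale B, Scale A.
Smallest convergent = 0.67. Discriminant |r|: 0.51, 0.18, 0.11, 0.24, 0.10; count ≥ 0.67 → 0.

0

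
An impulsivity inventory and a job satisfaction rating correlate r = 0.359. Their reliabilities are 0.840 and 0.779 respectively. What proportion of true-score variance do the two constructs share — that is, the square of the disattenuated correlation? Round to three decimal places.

0.197

Disattenuated r = 0.359 / √(0.840 × 0.779) = 0.359 / 0.8089 = 0.4438.
Shared true-score variance = 0.4438² = 0.1970 ≈ 0.197.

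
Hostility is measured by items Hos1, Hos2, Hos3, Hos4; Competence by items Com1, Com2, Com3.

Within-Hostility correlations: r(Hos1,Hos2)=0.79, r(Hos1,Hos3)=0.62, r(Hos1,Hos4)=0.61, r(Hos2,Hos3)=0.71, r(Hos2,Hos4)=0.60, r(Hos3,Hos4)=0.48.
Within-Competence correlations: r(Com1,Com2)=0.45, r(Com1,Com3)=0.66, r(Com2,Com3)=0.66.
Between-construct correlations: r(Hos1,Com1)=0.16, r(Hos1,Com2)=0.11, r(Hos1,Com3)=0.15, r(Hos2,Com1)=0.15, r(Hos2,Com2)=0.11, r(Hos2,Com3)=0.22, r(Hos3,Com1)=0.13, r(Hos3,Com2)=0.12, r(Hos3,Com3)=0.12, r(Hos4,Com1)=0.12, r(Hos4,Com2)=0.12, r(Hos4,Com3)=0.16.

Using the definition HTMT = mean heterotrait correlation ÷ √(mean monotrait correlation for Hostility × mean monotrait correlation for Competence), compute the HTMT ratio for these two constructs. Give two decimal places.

Between-construct mean = 1.67/12 = 0.1392.
Mean within-Hos = 3.81/6 = 0.6350; mean within-Com = 1.77/3 = 0.5900.
Geometric mean = √(0.6350 × 0.5900) = 0.6121.
HTMT = 0.1392 / 0.6121 = 0.23.

0.23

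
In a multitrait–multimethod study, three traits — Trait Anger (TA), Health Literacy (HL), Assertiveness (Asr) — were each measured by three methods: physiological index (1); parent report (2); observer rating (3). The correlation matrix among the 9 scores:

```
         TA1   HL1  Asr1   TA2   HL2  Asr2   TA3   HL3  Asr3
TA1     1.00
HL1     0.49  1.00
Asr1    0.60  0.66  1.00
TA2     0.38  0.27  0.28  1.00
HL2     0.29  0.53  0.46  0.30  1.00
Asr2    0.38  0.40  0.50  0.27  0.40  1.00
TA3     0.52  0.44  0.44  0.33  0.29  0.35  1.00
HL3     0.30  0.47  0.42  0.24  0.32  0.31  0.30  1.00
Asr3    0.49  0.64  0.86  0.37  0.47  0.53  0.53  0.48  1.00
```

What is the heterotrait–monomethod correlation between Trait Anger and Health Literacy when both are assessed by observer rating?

Different traits, same method: r(TA3, HL3) = 0.30.

0.30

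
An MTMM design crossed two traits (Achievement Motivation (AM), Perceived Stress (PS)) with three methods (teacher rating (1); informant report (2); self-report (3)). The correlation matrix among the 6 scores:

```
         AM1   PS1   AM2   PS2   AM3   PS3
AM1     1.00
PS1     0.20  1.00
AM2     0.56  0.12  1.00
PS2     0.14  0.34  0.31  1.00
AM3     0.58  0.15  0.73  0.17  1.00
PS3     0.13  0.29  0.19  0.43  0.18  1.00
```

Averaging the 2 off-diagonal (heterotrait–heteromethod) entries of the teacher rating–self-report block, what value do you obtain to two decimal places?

0.14

HTHM values (method 1 × method 3): 0.13, 0.15; mean = 0.28/2 = 0.14.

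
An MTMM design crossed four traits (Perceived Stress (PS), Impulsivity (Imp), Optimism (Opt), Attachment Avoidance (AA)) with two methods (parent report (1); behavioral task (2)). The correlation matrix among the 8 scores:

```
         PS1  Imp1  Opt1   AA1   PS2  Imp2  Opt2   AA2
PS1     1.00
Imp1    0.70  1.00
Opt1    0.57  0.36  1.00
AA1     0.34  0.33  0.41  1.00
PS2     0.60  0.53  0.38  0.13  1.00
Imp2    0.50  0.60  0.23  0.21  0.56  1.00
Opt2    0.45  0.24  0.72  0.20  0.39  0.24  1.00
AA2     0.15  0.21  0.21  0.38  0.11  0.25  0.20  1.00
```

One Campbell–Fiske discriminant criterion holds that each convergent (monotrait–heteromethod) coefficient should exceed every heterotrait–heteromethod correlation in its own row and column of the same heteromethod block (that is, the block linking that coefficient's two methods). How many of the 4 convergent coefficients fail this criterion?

Checking each validity diagonal entry against its comparison values:
PS (methods 1·2): 0.60 vs {0.50, 0.53, 0.45, 0.38, 0.15, 0.13} → pass.
Imp (methods 1·2): 0.60 vs {0.53, 0.50, 0.24, 0.23, 0.21, 0.21} → pass.
Opt (methods 1·2): 0.72 vs {0.38, 0.45, 0.23, 0.24, 0.21, 0.20} → pass.
AA (methods 1·2): 0.38 vs {0.13, 0.15, 0.21, 0.21, 0.20, 0.21} → pass.
0 of 4 fail.

0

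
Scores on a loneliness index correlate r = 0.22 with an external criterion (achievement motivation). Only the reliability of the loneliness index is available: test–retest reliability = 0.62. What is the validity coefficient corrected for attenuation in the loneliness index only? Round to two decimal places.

0.28

Single correction: r_c = r_obs / √r_xx = 0.22 / √0.62 = 0.22 / 0.7874 ≈ 0.28.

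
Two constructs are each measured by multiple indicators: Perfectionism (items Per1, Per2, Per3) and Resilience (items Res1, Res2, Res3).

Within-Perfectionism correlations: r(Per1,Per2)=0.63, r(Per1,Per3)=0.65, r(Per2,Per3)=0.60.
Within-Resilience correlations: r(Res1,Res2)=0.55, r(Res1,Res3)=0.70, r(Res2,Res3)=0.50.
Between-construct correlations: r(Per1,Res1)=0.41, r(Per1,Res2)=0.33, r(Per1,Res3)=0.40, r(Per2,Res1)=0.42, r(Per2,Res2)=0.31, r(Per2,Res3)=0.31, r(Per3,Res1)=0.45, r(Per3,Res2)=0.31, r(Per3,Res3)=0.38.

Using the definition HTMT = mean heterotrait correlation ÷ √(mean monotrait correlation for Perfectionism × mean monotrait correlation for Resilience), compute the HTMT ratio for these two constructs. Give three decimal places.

Mean between = 3.32/9 = 0.3689.
Mean within-Per = 1.88/3 = 0.6267; mean within-Res = 1.75/3 = 0.5833.
Geometric mean = √(0.6267 × 0.5833) = 0.6046.
HTMT = 0.3689 / 0.6046 = 0.610.

0.610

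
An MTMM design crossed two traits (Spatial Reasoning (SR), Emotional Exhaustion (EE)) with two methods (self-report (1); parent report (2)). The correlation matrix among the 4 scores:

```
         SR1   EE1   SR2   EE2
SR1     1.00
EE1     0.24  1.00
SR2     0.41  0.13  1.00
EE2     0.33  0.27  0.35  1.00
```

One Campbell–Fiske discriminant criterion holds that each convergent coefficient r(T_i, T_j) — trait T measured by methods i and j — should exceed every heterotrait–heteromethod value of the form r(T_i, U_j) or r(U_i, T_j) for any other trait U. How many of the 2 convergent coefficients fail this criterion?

1

Checking each validity diagonal entry against its comparison values:
SR (methods 1·2): 0.41 vs {0.33, 0.13} → pass.
EE (methods 1·2): 0.27 vs {0.13, 0.33} → fail.
1 of 2 fail.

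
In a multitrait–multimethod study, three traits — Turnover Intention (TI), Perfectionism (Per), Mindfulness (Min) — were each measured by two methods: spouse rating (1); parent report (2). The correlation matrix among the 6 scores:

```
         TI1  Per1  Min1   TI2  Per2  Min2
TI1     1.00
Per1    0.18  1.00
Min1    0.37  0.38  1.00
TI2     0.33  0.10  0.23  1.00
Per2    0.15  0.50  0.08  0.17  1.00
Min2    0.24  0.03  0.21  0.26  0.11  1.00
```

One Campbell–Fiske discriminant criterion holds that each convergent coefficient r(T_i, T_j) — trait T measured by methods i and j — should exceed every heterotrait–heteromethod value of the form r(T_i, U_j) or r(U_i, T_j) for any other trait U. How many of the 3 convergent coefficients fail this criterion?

1

Each convergent coefficient versus the relevant comparison correlations:
TI (methods 1·2): 0.33 vs {0.15, 0.10, 0.24, 0.23} → pass.
Per (methods 1·2): 0.50 vs {0.10, 0.15, 0.03, 0.08} → pass.
Min (methods 1·2): 0.21 vs {0.23, 0.24, 0.08, 0.03} → fail.
1 of 3 fail.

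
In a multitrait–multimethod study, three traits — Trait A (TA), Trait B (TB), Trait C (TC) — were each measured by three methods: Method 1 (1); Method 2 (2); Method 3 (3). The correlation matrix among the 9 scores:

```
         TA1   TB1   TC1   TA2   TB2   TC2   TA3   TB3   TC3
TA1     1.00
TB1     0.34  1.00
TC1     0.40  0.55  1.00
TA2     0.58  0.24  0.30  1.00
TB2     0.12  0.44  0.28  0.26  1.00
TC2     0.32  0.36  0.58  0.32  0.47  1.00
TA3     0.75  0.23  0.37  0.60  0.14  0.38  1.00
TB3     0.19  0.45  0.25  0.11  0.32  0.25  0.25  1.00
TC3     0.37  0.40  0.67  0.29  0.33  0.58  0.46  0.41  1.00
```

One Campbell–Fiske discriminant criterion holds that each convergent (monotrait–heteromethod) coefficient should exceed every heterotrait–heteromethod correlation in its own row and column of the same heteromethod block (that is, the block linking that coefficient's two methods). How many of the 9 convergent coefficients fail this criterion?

1

Convergent coefficients and their comparison sets:
TA (methods 1·2): 0.58 vs {0.12, 0.24, 0.32, 0.30} → pass.
TA (methods 1·3): 0.75 vs {0.19, 0.23, 0.37, 0.37} → pass.
TA (methods 2·3): 0.60 vs {0.11, 0.14, 0.29, 0.38} → pass.
TB (methods 1·2): 0.44 vs {0.24, 0.12, 0.36, 0.28} → pass.
TB (methods 1·3): 0.45 vs {0.23, 0.19, 0.40, 0.25} → pass.
TB (methods 2·3): 0.32 vs {0.14, 0.11, 0.33, 0.25} → fail.
TC (methods 1·2): 0.58 vs {0.30, 0.32, 0.28, 0.36} → pass.
TC (methods 1·3): 0.67 vs {0.37, 0.37, 0.25, 0.40} → pass.
TC (methods 2·3): 0.58 vs {0.38, 0.29, 0.25, 0.33} → pass.
1 of 9 fail.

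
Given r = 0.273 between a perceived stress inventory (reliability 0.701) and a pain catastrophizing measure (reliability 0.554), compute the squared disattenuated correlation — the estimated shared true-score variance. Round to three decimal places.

0.192

Disattenuated r = 0.273 / √(0.701 × 0.554) = 0.273 / 0.6232 = 0.4381.
Shared true-score variance = 0.4381² = 0.1919 ≈ 0.192.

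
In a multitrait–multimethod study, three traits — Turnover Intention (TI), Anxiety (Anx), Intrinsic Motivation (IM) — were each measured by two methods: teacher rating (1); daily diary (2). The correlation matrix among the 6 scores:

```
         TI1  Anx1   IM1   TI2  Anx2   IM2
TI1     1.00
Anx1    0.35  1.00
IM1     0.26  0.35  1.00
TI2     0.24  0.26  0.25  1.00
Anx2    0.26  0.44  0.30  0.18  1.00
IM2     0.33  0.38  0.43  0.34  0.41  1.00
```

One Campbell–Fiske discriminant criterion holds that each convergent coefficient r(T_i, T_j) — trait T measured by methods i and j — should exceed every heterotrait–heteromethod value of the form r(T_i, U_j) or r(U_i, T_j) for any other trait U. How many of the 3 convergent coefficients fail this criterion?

1

Checking each validity diagonal entry against its comparison values:
TI (methods 1·2): 0.24 vs {0.26, 0.26, 0.33, 0.25} → fail.
Anx (methods 1·2): 0.44 vs {0.26, 0.26, 0.38, 0.30} → pass.
IM (methods 1·2): 0.43 vs {0.25, 0.33, 0.30, 0.38} → pass.
1 of 3 fail.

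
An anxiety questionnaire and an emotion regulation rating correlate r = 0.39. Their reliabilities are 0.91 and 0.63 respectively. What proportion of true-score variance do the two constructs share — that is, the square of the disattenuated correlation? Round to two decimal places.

Disattenuated r = 0.39 / √(0.91 × 0.63) = 0.39 / 0.7572 = 0.5151.
Shared true-score variance = 0.5151² = 0.2653 ≈ 0.27.

0.27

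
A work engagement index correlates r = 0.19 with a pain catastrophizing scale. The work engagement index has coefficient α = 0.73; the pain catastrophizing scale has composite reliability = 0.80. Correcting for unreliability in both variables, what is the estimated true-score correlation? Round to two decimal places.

r_true = r_obs / √(r_xx · r_yy) = 0.19 / √(0.73 × 0.80) = 0.19 / √0.5840 = 0.19 / 0.7642 ≈ 0.25.

0.25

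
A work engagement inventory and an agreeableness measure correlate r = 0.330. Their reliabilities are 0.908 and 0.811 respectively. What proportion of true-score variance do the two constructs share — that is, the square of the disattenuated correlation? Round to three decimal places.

0.148

Disattenuated r = 0.330 / √(0.908 × 0.811) = 0.330 / 0.8581 = 0.3846.
Shared true-score variance = 0.3846² = 0.1479 ≈ 0.148.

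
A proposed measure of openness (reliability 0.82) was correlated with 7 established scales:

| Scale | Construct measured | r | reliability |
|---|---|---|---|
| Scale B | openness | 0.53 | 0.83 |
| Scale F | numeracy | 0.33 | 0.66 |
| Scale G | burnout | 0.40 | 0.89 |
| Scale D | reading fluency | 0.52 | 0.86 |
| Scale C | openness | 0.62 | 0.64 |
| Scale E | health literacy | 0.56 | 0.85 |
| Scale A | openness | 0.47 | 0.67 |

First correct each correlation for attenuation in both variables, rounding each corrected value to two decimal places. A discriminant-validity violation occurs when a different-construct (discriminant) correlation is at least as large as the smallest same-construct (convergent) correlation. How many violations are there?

Disattenuated r (r / √(r_scale · r_new)):
  Scale B (conv): 0.53 / √(0.83·0.82) = 0.64
  Scale F (disc): 0.33 / √(0.66·0.82) = 0.45
  Scale G (disc): 0.40 / √(0.89·0.82) = 0.47
  Scale D (disc): 0.52 / √(0.86·0.82) = 0.62
  Scale C (conv): 0.62 / √(0.64·0.82) = 0.86
  Scale E (disc): 0.56 / √(0.85·0.82) = 0.67
  Scale A (conv): 0.47 / √(0.67·0.82) = 0.63
Smallest convergent = 0.63. Discriminant values: 0.45, 0.47, 0.62, 0.67; count ≥ 0.63 → 1.

1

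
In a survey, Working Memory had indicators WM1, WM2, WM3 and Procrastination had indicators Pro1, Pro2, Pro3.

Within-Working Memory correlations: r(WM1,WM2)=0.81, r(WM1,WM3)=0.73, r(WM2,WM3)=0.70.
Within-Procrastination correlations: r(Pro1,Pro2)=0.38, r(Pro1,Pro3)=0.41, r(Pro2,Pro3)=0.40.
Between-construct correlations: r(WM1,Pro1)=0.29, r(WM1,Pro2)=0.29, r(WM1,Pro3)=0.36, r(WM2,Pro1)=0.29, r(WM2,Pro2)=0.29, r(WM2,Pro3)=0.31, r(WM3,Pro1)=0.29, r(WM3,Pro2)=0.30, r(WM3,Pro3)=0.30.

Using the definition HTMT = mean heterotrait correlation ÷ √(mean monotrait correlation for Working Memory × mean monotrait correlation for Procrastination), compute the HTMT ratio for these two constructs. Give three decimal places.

Mean heterotrait r = 2.72/9 = 0.3022.
Mean within-WM = 2.24/3 = 0.7467; mean within-Pro = 1.19/3 = 0.3967.
Geometric mean = √(0.7467 × 0.3967) = 0.5443.
HTMT = 0.3022 / 0.5443 = 0.555.

0.555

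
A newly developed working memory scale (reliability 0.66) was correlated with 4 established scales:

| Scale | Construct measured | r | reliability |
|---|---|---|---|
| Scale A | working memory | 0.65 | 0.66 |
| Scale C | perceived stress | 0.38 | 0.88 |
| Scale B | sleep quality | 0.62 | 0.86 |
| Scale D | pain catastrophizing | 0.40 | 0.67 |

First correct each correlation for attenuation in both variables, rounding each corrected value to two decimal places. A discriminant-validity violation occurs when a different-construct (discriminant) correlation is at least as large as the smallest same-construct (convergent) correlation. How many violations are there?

Disattenuated r (r / √(r_scale · r_new)):
  Scale A (conv): 0.65 / √(0.66·0.66) = 0.98
  Scale C (disc): 0.38 / √(0.88·0.66) = 0.50
  Scale B (disc): 0.62 / √(0.86·0.66) = 0.82
  Scale D (disc): 0.40 / √(0.67·0.66) = 0.60
Smallest convergent = 0.98. Discriminant values: 0.50, 0.82, 0.60; count ≥ 0.98 → 0.

0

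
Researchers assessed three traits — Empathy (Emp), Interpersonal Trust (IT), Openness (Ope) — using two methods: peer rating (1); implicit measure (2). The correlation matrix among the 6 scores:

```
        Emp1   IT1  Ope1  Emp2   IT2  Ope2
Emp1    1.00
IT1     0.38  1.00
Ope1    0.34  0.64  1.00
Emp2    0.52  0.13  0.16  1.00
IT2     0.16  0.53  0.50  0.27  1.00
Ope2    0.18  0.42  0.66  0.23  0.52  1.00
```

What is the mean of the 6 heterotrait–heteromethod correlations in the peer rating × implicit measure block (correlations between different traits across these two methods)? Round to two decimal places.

HTHM values (method 1 × method 2): 0.16, 0.18, 0.13, 0.42, 0.16, 0.50; mean = 1.55/6 = 0.26.

0.26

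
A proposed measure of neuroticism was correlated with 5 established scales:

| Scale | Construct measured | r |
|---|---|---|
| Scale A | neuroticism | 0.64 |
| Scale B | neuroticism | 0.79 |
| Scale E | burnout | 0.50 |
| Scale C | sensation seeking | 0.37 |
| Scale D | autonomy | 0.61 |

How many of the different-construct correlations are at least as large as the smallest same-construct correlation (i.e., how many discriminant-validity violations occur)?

Convergent (same construct = neuroticism): Scale A, Scale B.
Smallest convergent = 0.64. Discriminant values: 0.50, 0.37, 0.61; count ≥ 0.64 → 0.

0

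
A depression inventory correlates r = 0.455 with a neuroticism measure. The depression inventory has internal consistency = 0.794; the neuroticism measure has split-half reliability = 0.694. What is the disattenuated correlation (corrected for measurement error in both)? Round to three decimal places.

r_true = r_obs / √(r_xx · r_yy) = 0.455 / √(0.794 × 0.694) = 0.455 / √0.551036 = 0.455 / 0.7423 ≈ 0.613.

0.613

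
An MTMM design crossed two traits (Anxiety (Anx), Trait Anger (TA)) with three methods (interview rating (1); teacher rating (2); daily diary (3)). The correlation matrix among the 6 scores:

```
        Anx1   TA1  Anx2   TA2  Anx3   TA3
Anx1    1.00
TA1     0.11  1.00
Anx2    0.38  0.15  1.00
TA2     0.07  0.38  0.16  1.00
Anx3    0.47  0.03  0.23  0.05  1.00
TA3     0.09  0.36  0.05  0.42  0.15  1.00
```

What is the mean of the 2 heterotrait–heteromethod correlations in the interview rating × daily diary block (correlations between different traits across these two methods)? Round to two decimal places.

HTHM values (method 1 × method 3): 0.09, 0.03; mean = 0.12/2 = 0.06.

0.06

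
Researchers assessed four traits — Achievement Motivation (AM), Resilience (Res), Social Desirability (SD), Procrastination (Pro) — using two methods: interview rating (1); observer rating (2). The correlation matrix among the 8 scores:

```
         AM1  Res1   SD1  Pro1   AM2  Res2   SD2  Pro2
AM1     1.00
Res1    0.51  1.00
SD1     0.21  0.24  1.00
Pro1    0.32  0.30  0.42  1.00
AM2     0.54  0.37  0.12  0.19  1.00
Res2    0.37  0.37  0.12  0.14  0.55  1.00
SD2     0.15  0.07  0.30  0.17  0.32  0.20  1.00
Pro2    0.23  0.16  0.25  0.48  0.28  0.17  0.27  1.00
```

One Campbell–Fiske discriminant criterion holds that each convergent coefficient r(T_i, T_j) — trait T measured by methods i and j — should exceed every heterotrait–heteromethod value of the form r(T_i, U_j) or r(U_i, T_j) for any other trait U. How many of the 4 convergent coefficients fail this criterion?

1

Each convergent coefficient versus the relevant comparison correlations:
AM (methods 1·2): 0.54 vs {0.37, 0.37, 0.15, 0.12, 0.23, 0.19} → pass.
Res (methods 1·2): 0.37 vs {0.37, 0.37, 0.07, 0.12, 0.16, 0.14} → fail.
SD (methods 1·2): 0.30 vs {0.12, 0.15, 0.12, 0.07, 0.25, 0.17} → pass.
Pro (methods 1·2): 0.48 vs {0.19, 0.23, 0.14, 0.16, 0.17, 0.25} → pass.
1 of 4 fail.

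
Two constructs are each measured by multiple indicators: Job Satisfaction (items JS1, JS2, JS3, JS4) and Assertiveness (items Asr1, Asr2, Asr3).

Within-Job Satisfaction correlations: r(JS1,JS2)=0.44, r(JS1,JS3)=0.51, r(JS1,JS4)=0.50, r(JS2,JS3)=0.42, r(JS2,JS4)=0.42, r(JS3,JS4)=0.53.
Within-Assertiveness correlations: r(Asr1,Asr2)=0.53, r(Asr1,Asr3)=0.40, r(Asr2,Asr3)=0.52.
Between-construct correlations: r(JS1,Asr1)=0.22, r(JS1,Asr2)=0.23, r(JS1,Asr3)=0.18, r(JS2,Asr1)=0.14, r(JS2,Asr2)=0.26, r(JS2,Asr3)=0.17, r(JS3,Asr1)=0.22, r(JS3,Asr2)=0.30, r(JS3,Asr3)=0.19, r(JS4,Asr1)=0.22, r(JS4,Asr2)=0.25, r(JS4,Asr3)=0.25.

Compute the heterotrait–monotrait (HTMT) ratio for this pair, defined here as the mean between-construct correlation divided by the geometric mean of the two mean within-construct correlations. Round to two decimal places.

Mean heterotrait r = 2.63/12 = 0.2192.
Mean within-JS = 2.82/6 = 0.4700; mean within-Asr = 1.45/3 = 0.4833.
Geometric mean = √(0.4700 × 0.4833) = 0.4766.
HTMT = 0.2192 / 0.4766 = 0.46.

0.46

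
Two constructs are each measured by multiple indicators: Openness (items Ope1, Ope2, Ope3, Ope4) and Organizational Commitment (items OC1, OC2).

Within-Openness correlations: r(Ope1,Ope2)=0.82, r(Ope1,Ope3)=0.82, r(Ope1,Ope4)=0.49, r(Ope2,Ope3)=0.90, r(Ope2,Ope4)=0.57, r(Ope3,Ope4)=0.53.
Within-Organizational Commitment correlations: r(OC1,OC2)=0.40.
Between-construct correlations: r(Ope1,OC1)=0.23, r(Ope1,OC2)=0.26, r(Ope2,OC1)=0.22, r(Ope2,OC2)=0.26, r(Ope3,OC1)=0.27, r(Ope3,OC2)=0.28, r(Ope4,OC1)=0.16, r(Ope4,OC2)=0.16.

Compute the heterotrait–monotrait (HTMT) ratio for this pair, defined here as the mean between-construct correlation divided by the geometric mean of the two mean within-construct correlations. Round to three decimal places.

0.438

Mean heterotrait r = 1.84/8 = 0.2300.
Mean within-Ope = 4.13/6 = 0.6883; mean within-OC = 0.40/1 = 0.4000.
Geometric mean = √(0.6883 × 0.4000) = 0.5247.
HTMT = 0.2300 / 0.5247 = 0.438.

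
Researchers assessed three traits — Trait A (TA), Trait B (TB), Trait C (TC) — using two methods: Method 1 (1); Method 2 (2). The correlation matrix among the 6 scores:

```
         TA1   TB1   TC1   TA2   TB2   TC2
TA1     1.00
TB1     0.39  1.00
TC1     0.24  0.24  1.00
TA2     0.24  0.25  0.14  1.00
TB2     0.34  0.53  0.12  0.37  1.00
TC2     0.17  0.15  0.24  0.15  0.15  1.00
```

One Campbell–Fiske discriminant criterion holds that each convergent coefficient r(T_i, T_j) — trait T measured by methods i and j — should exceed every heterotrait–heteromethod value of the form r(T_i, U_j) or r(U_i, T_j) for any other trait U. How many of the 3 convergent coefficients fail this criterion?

1

Checking each validity diagonal entry against its comparison values:
TA (methods 1·2): 0.24 vs {0.34, 0.25, 0.17, 0.14} → fail.
TB (methods 1·2): 0.53 vs {0.25, 0.34, 0.15, 0.12} → pass.
TC (methods 1·2): 0.24 vs {0.14, 0.17, 0.12, 0.15} → pass.
1 of 3 fail.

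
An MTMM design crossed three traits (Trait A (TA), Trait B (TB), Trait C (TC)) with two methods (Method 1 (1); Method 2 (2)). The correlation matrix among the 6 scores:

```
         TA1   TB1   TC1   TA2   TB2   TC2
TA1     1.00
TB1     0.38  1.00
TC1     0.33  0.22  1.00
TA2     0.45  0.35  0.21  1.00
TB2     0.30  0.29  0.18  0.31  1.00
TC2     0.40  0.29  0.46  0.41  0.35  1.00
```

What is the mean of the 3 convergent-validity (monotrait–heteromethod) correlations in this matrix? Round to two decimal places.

Convergent values: 0.45, 0.29, 0.46; mean = 1.20/3 = 0.40.

0.40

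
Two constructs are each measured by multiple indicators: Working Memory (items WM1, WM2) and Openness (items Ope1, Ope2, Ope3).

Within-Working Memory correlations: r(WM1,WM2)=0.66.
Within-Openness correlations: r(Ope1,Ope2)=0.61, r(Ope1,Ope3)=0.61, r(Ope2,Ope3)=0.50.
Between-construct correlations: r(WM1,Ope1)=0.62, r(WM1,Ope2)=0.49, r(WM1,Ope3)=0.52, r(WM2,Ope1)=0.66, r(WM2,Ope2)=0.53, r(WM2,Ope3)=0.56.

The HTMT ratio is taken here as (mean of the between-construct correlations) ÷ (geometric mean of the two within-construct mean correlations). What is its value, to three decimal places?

Mean between = 3.38/6 = 0.5633.
Mean within-WM = 0.66/1 = 0.6600; mean within-Ope = 1.72/3 = 0.5733.
Geometric mean = √(0.6600 × 0.5733) = 0.6151.
HTMT = 0.5633 / 0.6151 = 0.916.

0.916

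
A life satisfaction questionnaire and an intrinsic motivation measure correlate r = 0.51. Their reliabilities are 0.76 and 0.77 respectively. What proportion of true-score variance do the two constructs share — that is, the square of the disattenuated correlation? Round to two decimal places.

Disattenuated r = 0.51 / √(0.76 × 0.77) = 0.51 / 0.7650 = 0.6667.
Shared true-score variance = 0.6667² = 0.4445 ≈ 0.44.

0.44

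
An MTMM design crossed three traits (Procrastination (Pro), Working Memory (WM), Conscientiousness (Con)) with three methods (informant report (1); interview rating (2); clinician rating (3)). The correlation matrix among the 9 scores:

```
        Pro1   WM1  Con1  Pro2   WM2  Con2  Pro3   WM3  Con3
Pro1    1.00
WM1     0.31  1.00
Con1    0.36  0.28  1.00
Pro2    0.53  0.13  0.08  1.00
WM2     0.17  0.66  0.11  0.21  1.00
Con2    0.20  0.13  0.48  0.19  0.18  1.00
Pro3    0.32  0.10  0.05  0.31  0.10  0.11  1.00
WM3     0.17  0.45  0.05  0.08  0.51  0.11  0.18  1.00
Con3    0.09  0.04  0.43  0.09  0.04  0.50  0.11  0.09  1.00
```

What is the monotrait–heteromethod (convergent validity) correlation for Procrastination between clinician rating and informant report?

Same trait (Pro), different methods: r(Pro3, Pro1) = 0.32.

0.32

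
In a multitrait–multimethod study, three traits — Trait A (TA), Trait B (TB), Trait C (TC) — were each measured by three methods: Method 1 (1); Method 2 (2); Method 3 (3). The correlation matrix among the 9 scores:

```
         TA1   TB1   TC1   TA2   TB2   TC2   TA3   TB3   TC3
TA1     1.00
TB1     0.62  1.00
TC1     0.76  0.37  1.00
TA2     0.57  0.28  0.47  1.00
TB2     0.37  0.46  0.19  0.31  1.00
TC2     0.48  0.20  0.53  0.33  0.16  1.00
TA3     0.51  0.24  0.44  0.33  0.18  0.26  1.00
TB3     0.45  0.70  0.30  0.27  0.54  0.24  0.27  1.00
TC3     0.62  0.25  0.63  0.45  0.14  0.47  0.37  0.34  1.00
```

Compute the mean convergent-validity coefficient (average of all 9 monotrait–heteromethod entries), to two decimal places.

0.53

Convergent values: 0.57, 0.51, 0.33, 0.46, 0.70, 0.54, 0.53, 0.63, 0.47; mean = 4.74/9 = 0.53.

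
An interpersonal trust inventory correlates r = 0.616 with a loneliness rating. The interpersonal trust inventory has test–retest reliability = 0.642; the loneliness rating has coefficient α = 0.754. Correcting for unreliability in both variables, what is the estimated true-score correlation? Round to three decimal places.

r_true = r_obs / √(r_xx · r_yy) = 0.616 / √(0.642 × 0.754) = 0.616 / √0.484068 = 0.616 / 0.6957 ≈ 0.885.

0.885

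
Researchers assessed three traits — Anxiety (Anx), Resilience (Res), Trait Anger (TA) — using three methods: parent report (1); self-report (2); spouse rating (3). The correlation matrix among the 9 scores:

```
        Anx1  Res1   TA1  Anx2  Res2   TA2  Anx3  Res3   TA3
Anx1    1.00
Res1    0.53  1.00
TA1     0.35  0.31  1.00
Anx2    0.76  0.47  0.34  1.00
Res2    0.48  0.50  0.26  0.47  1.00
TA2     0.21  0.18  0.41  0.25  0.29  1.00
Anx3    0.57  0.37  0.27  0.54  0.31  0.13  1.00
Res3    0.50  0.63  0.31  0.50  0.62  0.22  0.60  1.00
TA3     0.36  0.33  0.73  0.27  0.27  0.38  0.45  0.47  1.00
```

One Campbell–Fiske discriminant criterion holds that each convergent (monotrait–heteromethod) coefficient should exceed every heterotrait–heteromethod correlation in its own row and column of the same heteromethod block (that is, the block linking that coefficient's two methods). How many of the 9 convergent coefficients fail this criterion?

Convergent coefficients and their comparison sets:
Anx (methods 1·2): 0.76 vs {0.48, 0.47, 0.21, 0.34} → pass.
Anx (methods 1·3): 0.57 vs {0.50, 0.37, 0.36, 0.27} → pass.
Anx (methods 2·3): 0.54 vs {0.50, 0.31, 0.27, 0.13} → pass.
Res (methods 1·2): 0.50 vs {0.47, 0.48, 0.18, 0.26} → pass.
Res (methods 1·3): 0.63 vs {0.37, 0.50, 0.33, 0.31} → pass.
Res (methods 2·3): 0.62 vs {0.31, 0.50, 0.27, 0.22} → pass.
TA (methods 1·2): 0.41 vs {0.34, 0.21, 0.26, 0.18} → pass.
TA (methods 1·3): 0.73 vs {0.27, 0.36, 0.31, 0.33} → pass.
TA (methods 2·3): 0.38 vs {0.13, 0.27, 0.22, 0.27} → pass.
0 of 9 fail.

0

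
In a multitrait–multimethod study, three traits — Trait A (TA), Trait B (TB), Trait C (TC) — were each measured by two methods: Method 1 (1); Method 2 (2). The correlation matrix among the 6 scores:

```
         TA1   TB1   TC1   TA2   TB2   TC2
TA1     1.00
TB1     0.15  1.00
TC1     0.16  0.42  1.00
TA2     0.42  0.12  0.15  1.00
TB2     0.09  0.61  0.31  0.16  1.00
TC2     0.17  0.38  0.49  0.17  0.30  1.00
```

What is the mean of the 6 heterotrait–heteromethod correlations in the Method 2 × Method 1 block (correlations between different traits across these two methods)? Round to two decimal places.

0.20

HTHM values (method 2 × method 1): 0.12, 0.15, 0.09, 0.31, 0.17, 0.38; mean = 1.22/6 = 0.20.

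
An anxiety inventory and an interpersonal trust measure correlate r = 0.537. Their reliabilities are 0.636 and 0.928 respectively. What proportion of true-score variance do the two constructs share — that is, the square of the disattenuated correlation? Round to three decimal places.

0.489

Disattenuated r = 0.537 / √(0.636 × 0.928) = 0.537 / 0.7682 = 0.6990.
Shared true-score variance = 0.6990² = 0.4886 ≈ 0.489.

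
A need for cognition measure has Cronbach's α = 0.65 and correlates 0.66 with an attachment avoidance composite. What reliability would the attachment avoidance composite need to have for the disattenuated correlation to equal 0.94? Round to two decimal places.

0.76

r_true = r_obs / √(r_xx · r_yy) ⇒ 0.94 = 0.66 / √(0.65 · r_yy).
√(0.65 · r_yy) = 0.66 / 0.94 = 0.7021; 0.65 · r_yy = 0.4929; r_yy = 0.4929 / 0.65 ≈ 0.76.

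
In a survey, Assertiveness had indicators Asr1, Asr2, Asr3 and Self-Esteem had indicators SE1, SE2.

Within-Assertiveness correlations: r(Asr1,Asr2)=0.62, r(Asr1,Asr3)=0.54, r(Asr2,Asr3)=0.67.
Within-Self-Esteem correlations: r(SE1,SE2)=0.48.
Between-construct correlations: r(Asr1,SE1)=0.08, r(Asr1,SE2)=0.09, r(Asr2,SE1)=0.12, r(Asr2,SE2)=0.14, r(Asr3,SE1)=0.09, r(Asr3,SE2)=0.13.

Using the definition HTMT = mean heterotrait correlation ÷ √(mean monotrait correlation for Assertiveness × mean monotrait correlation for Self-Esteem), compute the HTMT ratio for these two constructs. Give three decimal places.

0.200

Mean between = 0.65/6 = 0.1083.
Mean within-Asr = 1.83/3 = 0.6100; mean within-SE = 0.48/1 = 0.4800.
Geometric mean = √(0.6100 × 0.4800) = 0.5411.
HTMT = 0.1083 / 0.5411 = 0.200.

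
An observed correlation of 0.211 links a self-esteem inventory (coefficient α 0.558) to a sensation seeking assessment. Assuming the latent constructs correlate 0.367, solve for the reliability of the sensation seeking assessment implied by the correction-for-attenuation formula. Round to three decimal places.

r_true = r_obs / √(r_xx · r_yy) ⇒ 0.367 = 0.211 / √(0.558 · r_yy).
√(0.558 · r_yy) = 0.211 / 0.367 = 0.5749; 0.558 · r_yy = 0.3305; r_yy = 0.3305 / 0.558 ≈ 0.592.

0.592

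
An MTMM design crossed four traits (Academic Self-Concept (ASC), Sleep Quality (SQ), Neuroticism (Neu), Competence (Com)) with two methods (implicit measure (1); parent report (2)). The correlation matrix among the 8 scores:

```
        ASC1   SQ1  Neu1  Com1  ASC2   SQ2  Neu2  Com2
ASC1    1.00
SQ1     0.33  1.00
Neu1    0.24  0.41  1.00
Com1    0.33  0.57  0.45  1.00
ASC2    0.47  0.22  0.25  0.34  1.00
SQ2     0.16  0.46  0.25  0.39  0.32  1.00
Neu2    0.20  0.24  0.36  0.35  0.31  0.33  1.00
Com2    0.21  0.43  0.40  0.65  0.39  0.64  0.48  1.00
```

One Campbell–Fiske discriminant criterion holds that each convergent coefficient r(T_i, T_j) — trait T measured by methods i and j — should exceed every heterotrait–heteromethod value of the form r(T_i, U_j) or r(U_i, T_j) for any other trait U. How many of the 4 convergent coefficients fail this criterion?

Convergent coefficients and their comparison sets:
ASC (methods 1·2): 0.47 vs {0.16, 0.22, 0.20, 0.25, 0.21, 0.34} → pass.
SQ (methods 1·2): 0.46 vs {0.22, 0.16, 0.24, 0.25, 0.43, 0.39} → pass.
Neu (methods 1·2): 0.36 vs {0.25, 0.20, 0.25, 0.24, 0.40, 0.35} → fail.
Com (methods 1·2): 0.65 vs {0.34, 0.21, 0.39, 0.43, 0.35, 0.40} → pass.
1 of 4 fail.

1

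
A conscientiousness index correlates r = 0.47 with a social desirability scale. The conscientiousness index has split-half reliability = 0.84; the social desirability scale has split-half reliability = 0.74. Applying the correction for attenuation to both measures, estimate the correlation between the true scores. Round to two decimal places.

r_true = r_obs / √(r_xx · r_yy) = 0.47 / √(0.84 × 0.74) = 0.47 / √0.6216 = 0.47 / 0.7884 ≈ 0.60.

0.60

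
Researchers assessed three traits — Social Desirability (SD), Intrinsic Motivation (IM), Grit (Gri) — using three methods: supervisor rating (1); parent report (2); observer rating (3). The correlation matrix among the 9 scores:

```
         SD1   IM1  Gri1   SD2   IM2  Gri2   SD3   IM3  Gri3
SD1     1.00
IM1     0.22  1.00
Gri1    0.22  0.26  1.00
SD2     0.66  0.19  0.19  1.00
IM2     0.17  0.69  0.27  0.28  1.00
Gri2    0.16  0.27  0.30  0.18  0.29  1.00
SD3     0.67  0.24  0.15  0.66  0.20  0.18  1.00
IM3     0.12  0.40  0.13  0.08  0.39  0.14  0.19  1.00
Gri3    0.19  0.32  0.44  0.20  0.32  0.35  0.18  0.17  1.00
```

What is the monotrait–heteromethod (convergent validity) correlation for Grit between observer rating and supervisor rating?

0.44

Same trait (Gri), different methods: r(Gri3, Gri1) = 0.44.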